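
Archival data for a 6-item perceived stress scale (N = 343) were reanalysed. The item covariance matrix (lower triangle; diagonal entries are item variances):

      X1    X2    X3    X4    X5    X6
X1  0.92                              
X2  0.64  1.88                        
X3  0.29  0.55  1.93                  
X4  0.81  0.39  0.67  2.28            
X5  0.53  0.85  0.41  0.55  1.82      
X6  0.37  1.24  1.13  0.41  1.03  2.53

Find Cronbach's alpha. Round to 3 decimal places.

ΣVar(i) = 0.92 + 1.88 + 1.93 + 2.28 + 1.82 + 2.53 = 11.36
Sum of off-diagonal covariances = 9.87
σ²_T = 11.36 + 2 × 9.87 = 31.10
α = (k/(k−1))·(1 − ΣVar(i)/σ²_T) = (6/5)·(1 − 11.36/31.10) = 0.762

α = 0.762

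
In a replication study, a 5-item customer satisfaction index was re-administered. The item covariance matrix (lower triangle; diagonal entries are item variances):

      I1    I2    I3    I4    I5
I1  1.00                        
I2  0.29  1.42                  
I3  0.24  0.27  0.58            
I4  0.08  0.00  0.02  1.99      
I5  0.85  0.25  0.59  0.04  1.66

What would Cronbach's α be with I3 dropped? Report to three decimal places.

Cronbach's α = 0.443

Remaining items: I1, I2, I4, I5 (k = 4).
sum of item variances = 1.00 + 1.42 + 1.99 + 1.66 = 6.07
total variance = 6.07 + 2 × 1.51 = 9.09
α (item deleted) = (4/3)·(1 − 6.07/9.09) = 0.443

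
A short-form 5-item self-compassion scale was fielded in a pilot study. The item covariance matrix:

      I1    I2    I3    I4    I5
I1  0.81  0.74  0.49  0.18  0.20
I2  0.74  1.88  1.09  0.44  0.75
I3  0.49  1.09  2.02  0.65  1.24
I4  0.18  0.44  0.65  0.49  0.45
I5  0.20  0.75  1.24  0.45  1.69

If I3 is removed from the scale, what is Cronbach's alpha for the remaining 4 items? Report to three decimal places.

α = 0.708

Remaining items: I1, I2, I4, I5 (k = 4).
ΣVar(i) = 0.81 + 1.88 + 0.49 + 1.69 = 4.87
Var(T) = 4.87 + 2 × 2.76 = 10.39
α (item deleted) = (4/3)·(1 − 4.87/10.39) = 0.708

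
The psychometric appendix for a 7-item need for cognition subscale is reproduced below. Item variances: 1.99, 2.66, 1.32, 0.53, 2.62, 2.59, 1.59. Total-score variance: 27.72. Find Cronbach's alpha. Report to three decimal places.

Cronbach's alpha = 0.607

ΣVar(i) = 1.99 + 2.66 + 1.32 + 0.53 + 2.62 + 2.59 + 1.59 = 13.30
α = (k/(k−1))·(1 − ΣVar(i)/σ²_total) = (7/6)·(1 − 13.30/27.72) = 0.607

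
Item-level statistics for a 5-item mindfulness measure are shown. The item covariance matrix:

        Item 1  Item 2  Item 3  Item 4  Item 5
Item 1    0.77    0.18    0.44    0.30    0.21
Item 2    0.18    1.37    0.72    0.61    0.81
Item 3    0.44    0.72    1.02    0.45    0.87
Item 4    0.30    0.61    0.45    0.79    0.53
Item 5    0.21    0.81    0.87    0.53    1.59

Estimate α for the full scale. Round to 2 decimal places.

Σσᵢ² = 0.77 + 1.37 + 1.02 + 0.79 + 1.59 = 5.54
Sum of off-diagonal covariances = 5.12
Var(T) = 5.54 + 2 × 5.12 = 15.78
α = (k/(k−1))·(1 − Σσᵢ²/Var(T)) = (5/4)·(1 − 5.54/15.78) = 0.81

α = 0.81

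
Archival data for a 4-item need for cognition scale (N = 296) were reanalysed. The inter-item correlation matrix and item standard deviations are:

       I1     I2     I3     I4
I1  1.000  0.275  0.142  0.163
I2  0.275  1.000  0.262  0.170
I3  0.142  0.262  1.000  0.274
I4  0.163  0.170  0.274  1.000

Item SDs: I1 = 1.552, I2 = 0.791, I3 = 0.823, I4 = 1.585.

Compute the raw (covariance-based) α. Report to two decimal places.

Σσ²ᵢ = 1.552² + 0.791² + 0.823² + 1.585² = 6.2239
Covariances σ_ij = r_ij · s_i · s_j:
  σ(I1,I2) = 0.275 × 1.552 × 0.791 = 0.3376
  σ(I1,I3) = 0.142 × 1.552 × 0.823 = 0.1814
  σ(I1,I4) = 0.163 × 1.552 × 1.585 = 0.4010
  σ(I2,I3) = 0.262 × 0.791 × 0.823 = 0.1706
  σ(I2,I4) = 0.170 × 0.791 × 1.585 = 0.2131
  σ(I3,I4) = 0.274 × 0.823 × 1.585 = 0.3574
σ²_T = Σσ²ᵢ + 2·Σσ_ij = 6.2239 + 2 × 1.6611 = 9.5461
α = (4/3)·(1 − 6.2239/9.5461) = 0.46

α = 0.46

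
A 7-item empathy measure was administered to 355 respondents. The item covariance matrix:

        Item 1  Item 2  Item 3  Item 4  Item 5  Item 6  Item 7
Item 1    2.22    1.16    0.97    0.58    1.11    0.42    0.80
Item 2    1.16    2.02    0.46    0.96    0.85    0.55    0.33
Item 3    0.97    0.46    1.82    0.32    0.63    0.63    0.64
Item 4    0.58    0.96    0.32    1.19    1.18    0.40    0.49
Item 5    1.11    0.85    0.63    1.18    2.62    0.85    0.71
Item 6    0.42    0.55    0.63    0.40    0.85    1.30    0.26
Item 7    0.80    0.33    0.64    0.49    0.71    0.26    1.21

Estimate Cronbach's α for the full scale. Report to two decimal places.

Σσᵢ² = 2.22 + 2.02 + 1.82 + 1.19 + 2.62 + 1.30 + 1.21 = 12.38
Sum of off-diagonal covariances = 14.30
total variance = 12.38 + 2 × 14.30 = 40.98
α = (k/(k−1))·(1 − Σσᵢ²/total variance) = (7/6)·(1 − 12.38/40.98) = 0.81

α = 0.81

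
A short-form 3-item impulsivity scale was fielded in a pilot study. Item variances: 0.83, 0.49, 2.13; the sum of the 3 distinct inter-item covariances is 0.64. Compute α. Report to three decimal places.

α = 0.406

Σσ²ᵢ = 0.83 + 0.49 + 2.13 = 3.45
Sum of distinct covariances = 0.64
σ²_T = Σσ²ᵢ + 2·Σcov = 3.45 + 2 × 0.64 = 4.73
α = (3/2)·(1 − 3.45/4.73) = 0.406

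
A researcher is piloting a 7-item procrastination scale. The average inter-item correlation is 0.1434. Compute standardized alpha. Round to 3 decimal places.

α = 0.540

Standardized α = k·r̄ / (1 + (k−1)·r̄) = 7 × 0.1434 / (1 + 6 × 0.1434)
  = 1.0038 / 1.8604 = 0.540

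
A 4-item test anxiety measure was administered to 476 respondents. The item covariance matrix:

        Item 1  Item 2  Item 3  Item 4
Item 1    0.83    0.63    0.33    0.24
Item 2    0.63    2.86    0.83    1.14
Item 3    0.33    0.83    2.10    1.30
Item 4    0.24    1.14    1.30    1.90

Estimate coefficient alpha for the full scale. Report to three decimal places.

ΣVar(i) = 0.83 + 2.86 + 2.10 + 1.90 = 7.69
Sum of off-diagonal covariances = 4.47
σ²_T = 7.69 + 2 × 4.47 = 16.63
α = (k/(k−1))·(1 − ΣVar(i)/σ²_T) = (4/3)·(1 − 7.69/16.63) = 0.717

α = 0.717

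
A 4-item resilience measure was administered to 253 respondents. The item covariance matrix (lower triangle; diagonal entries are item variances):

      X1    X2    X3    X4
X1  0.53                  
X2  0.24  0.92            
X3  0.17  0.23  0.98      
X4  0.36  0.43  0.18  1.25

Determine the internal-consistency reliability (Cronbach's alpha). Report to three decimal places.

Σσ²ᵢ = 0.53 + 0.92 + 0.98 + 1.25 = 3.68
Sum of off-diagonal covariances = 1.61
total variance = 3.68 + 2 × 1.61 = 6.90
α = (k/(k−1))·(1 − Σσ²ᵢ/total variance) = (4/3)·(1 − 3.68/6.90) = 0.622

Cronbach's alpha = 0.622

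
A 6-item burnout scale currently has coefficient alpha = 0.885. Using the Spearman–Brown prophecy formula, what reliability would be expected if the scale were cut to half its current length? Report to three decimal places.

predicted reliability = 0.794

Length factor m = 1/2
α' = m·α / (1 − (1−m)·α)
   = 1/2 × 0.885 / (1 − (1 − 1/2) × 0.885)
   = 0.4425 / 0.5575 = 0.794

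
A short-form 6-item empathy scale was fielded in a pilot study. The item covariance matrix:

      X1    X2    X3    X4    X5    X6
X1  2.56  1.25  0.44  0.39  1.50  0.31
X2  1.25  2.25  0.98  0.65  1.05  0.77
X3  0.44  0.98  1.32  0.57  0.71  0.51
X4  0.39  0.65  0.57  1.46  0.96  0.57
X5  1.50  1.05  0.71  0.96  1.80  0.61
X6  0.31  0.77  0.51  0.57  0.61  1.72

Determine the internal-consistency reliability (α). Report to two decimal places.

α = 0.80

Σσᵢ² = 2.56 + 2.25 + 1.32 + 1.46 + 1.80 + 1.72 = 11.11
Σ_{i<j} σ_ij = 11.27
σ²_T = 11.11 + 2 × 11.27 = 33.65
α = (k/(k−1))·(1 − Σσᵢ²/σ²_T) = (6/5)·(1 − 11.11/33.65) = 0.80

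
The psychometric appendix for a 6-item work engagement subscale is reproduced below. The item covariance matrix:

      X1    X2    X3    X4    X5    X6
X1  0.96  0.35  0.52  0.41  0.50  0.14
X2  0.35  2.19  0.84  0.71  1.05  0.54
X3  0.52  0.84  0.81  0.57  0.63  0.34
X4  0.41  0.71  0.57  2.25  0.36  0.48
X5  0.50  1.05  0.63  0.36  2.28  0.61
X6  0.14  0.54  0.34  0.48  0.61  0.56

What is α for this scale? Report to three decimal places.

ΣVar(i) = 0.96 + 2.19 + 0.81 + 2.25 + 2.28 + 0.56 = 9.05
Sum of off-diagonal covariances = 8.05
σ²_T = 9.05 + 2 × 8.05 = 25.15
α = (k/(k−1))·(1 − ΣVar(i)/σ²_T) = (6/5)·(1 − 9.05/25.15) = 0.768

α = 0.768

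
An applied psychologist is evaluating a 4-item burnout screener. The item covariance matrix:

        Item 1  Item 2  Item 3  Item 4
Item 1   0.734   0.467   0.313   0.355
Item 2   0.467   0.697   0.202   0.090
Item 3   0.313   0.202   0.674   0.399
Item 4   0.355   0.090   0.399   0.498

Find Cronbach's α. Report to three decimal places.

sum of item variances = 0.734 + 0.697 + 0.674 + 0.498 = 2.603
Σ_{i<j} σ_ij = 1.826
total variance = 2.603 + 2 × 1.826 = 6.255
α = (k/(k−1))·(1 − sum of item variances/total variance) = (4/3)·(1 − 2.603/6.255) = 0.778

Cronbach's α = 0.778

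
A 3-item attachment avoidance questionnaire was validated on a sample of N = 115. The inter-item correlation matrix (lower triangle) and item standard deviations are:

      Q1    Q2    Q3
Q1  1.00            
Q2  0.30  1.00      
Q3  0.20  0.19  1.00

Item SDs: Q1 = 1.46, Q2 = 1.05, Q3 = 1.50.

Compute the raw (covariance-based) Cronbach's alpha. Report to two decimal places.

α = 0.46

Σσ²ᵢ = 1.46² + 1.05² + 1.50² = 5.4841
Covariances σ_ij = r_ij · s_i · s_j:
  σ(Q1,Q2) = 0.30 × 1.46 × 1.05 = 0.4599
  σ(Q1,Q3) = 0.20 × 1.46 × 1.50 = 0.4380
  σ(Q2,Q3) = 0.19 × 1.05 × 1.50 = 0.2993
σ²_T = Σσ²ᵢ + 2·Σσ_ij = 5.4841 + 2 × 1.1972 = 7.8785
α = (3/2)·(1 − 5.4841/7.8785) = 0.46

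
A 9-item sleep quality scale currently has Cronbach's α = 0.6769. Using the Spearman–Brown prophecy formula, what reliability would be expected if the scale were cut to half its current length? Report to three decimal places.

predicted reliability = 0.512

Length factor m = 1/2
α' = m·α / (1 − (1−m)·α)
   = 1/2 × 0.6769 / (1 − (1 − 1/2) × 0.6769)
   = 0.3384 / 0.6616 = 0.512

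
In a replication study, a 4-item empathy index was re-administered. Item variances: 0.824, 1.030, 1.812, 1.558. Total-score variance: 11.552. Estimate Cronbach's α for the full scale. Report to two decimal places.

α = 0.73

sum of item variances = 0.824 + 1.030 + 1.812 + 1.558 = 5.224
α = (k/(k−1))·(1 − sum of item variances/σ²_total) = (4/3)·(1 − 5.224/11.552) = 0.73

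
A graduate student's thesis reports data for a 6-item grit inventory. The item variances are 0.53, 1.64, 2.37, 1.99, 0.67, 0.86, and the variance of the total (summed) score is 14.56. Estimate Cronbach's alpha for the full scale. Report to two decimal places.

sum of item variances = 0.53 + 1.64 + 2.37 + 1.99 + 0.67 + 0.86 = 8.06
α = (k/(k−1))·(1 − sum of item variances/σ²_T) = (6/5)·(1 − 8.06/14.56) = 0.54

Cronbach's alpha = 0.54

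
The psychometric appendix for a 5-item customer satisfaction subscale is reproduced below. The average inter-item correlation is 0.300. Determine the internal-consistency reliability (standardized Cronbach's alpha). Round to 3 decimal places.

standardized Cronbach's alpha = 0.682

Standardized α = k·r̄ / (1 + (k−1)·r̄) = 5 × 0.300 / (1 + 4 × 0.300)
  = 1.5000 / 2.2000 = 0.682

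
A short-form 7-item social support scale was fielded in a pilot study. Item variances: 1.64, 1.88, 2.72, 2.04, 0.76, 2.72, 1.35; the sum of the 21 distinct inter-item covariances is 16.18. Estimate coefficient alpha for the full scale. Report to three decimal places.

α = 0.830

Σσ²ᵢ = 1.64 + 1.88 + 2.72 + 2.04 + 0.76 + 2.72 + 1.35 = 13.11
Sum of distinct covariances = 16.18
total variance = Σσ²ᵢ + 2·Σcov = 13.11 + 2 × 16.18 = 45.47
α = (7/6)·(1 − 13.11/45.47) = 0.830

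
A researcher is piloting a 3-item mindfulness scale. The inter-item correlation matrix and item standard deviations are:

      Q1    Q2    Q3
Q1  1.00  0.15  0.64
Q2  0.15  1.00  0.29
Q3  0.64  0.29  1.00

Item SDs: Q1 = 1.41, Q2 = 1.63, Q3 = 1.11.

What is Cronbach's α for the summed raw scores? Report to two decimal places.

Σσ²ᵢ = 1.41² + 1.63² + 1.11² = 5.8771
Covariances σ_ij = r_ij · s_i · s_j:
  σ(Q1,Q2) = 0.15 × 1.41 × 1.63 = 0.3447
  σ(Q1,Q3) = 0.64 × 1.41 × 1.11 = 1.0017
  σ(Q2,Q3) = 0.29 × 1.63 × 1.11 = 0.5247
σ²_T = Σσ²ᵢ + 2·Σσ_ij = 5.8771 + 2 × 1.8711 = 9.6193
α = (3/2)·(1 − 5.8771/9.6193) = 0.58

Cronbach's α = 0.58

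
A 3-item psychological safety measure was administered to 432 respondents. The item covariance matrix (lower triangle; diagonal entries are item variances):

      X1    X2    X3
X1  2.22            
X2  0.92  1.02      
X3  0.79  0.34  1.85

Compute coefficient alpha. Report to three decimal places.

sum of item variances = 2.22 + 1.02 + 1.85 = 5.09
Σ_{i<j} σ_ij = 2.05
Var(T) = 5.09 + 2 × 2.05 = 9.19
α = (k/(k−1))·(1 − sum of item variances/Var(T)) = (3/2)·(1 − 5.09/9.19) = 0.669

coefficient alpha = 0.669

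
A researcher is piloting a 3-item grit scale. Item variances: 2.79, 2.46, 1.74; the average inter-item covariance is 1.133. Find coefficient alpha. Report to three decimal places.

coefficient alpha = 0.740

Σσ²ᵢ = 2.79 + 2.46 + 1.74 = 6.99
Sum of the 3 distinct covariances = 3 × 1.133 = 3.399
Var(T) = Σσ²ᵢ + 2·Σcov = 6.99 + 2 × 3.399 = 13.788
α = (3/2)·(1 − 6.99/13.788) = 0.740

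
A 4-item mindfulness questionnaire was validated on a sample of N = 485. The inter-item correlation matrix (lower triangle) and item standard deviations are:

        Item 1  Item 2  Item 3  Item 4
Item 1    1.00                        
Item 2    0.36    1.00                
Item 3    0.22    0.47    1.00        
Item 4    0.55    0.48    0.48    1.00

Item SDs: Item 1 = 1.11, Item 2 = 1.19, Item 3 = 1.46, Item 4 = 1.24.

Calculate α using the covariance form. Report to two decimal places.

α = 0.74

Σσ²ᵢ = 1.11² + 1.19² + 1.46² + 1.24² = 6.3174
Covariances σ_ij = r_ij · s_i · s_j:
  σ(Item 1,Item 2) = 0.36 × 1.11 × 1.19 = 0.4755
  σ(Item 1,Item 3) = 0.22 × 1.11 × 1.46 = 0.3565
  σ(Item 1,Item 4) = 0.55 × 1.11 × 1.24 = 0.7570
  σ(Item 2,Item 3) = 0.47 × 1.19 × 1.46 = 0.8166
  σ(Item 2,Item 4) = 0.48 × 1.19 × 1.24 = 0.7083
  σ(Item 3,Item 4) = 0.48 × 1.46 × 1.24 = 0.8690
σ²_T = Σσ²ᵢ + 2·Σσ_ij = 6.3174 + 2 × 3.9829 = 14.2832
α = (4/3)·(1 − 6.3174/14.2832) = 0.74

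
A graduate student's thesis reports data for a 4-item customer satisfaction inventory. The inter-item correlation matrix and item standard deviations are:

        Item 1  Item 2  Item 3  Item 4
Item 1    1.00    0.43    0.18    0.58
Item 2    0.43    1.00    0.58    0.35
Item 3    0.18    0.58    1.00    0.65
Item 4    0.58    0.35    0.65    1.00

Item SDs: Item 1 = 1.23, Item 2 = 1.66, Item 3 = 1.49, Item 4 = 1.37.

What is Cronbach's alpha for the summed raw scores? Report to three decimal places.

Cronbach's alpha = 0.771

Σσ²ᵢ = 1.23² + 1.66² + 1.49² + 1.37² = 8.3655
Covariances σ_ij = r_ij · s_i · s_j:
  σ(Item 1,Item 2) = 0.43 × 1.23 × 1.66 = 0.8780
  σ(Item 1,Item 3) = 0.18 × 1.23 × 1.49 = 0.3299
  σ(Item 1,Item 4) = 0.58 × 1.23 × 1.37 = 0.9774
  σ(Item 2,Item 3) = 0.58 × 1.66 × 1.49 = 1.4346
  σ(Item 2,Item 4) = 0.35 × 1.66 × 1.37 = 0.7960
  σ(Item 3,Item 4) = 0.65 × 1.49 × 1.37 = 1.3268
σ²_T = Σσ²ᵢ + 2·Σσ_ij = 8.3655 + 2 × 5.7427 = 19.8509
α = (4/3)·(1 − 8.3655/19.8509) = 0.771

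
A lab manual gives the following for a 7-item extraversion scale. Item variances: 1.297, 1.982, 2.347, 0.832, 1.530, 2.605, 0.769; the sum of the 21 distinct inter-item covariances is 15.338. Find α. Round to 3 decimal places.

α = 0.851

Σσ²ᵢ = 1.297 + 1.982 + 2.347 + 0.832 + 1.530 + 2.605 + 0.769 = 11.362
Sum of distinct covariances = 15.338
total variance = Σσ²ᵢ + 2·Σcov = 11.362 + 2 × 15.338 = 42.038
α = (7/6)·(1 − 11.362/42.038) = 0.851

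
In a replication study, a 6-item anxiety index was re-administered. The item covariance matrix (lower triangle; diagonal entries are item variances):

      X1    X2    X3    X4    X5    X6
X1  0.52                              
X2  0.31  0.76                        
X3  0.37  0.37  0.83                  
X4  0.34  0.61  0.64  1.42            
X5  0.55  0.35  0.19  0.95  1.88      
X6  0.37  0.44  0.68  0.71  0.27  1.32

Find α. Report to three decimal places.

Σσ²ᵢ = 0.52 + 0.76 + 0.83 + 1.42 + 1.88 + 1.32 = 6.73
Sum of the distinct covariances = 7.15
Var(T) = 6.73 + 2 × 7.15 = 21.03
α = (k/(k−1))·(1 − Σσ²ᵢ/Var(T)) = (6/5)·(1 − 6.73/21.03) = 0.816

α = 0.816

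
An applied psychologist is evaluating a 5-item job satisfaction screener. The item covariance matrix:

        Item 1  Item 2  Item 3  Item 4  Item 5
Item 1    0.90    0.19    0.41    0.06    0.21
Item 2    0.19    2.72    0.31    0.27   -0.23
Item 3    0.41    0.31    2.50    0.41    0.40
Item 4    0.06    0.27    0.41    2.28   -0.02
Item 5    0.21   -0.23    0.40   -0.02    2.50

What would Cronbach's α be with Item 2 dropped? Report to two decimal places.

Remaining items: Item 1, Item 3, Item 4, Item 5 (k = 4).
ΣVar(i) = 0.90 + 2.50 + 2.28 + 2.50 = 8.18
σ²_total = 8.18 + 2 × 1.47 = 11.12
α (item deleted) = (4/3)·(1 − 8.18/11.12) = 0.35

α = 0.35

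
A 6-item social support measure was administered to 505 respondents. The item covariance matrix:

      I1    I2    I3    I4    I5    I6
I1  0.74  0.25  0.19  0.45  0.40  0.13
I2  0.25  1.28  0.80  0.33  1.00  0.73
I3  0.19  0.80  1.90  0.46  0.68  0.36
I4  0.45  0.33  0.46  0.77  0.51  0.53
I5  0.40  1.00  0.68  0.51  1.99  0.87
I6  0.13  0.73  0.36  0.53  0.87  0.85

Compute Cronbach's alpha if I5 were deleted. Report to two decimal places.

Remaining items: I1, I2, I3, I4, I6 (k = 5).
ΣVar(i) = 0.74 + 1.28 + 1.90 + 0.77 + 0.85 = 5.54
σ²_total = 5.54 + 2 × 4.23 = 14.00
α (item deleted) = (5/4)·(1 − 5.54/14.00) = 0.76

Cronbach's alpha = 0.76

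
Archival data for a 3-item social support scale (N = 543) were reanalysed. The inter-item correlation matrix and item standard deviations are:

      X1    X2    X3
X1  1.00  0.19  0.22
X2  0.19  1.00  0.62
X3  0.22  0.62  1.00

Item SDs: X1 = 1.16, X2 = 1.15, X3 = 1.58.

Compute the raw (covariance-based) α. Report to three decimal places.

α = 0.613

Σσ²ᵢ = 1.16² + 1.15² + 1.58² = 5.1645
Covariances σ_ij = r_ij · s_i · s_j:
  σ(X1,X2) = 0.19 × 1.16 × 1.15 = 0.2535
  σ(X1,X3) = 0.22 × 1.16 × 1.58 = 0.4032
  σ(X2,X3) = 0.62 × 1.15 × 1.58 = 1.1265
σ²_T = Σσ²ᵢ + 2·Σσ_ij = 5.1645 + 2 × 1.7832 = 8.7309
α = (3/2)·(1 − 5.1645/8.7309) = 0.613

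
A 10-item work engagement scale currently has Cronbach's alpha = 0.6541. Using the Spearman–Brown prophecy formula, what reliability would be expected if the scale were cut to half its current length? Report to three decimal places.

predicted reliability = 0.486

Length factor m = 1/2
α' = m·α / (1 − (1−m)·α)
   = 1/2 × 0.6541 / (1 − (1 − 1/2) × 0.6541)
   = 0.3271 / 0.6729 = 0.486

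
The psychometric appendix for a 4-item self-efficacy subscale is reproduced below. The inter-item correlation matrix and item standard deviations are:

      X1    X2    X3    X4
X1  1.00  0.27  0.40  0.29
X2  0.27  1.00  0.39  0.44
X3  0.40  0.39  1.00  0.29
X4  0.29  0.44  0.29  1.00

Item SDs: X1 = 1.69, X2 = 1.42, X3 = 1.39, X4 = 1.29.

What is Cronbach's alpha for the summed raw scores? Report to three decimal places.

Cronbach's alpha = 0.673

Σσ²ᵢ = 1.69² + 1.42² + 1.39² + 1.29² = 8.4687
Covariances σ_ij = r_ij · s_i · s_j:
  σ(X1,X2) = 0.27 × 1.69 × 1.42 = 0.6479
  σ(X1,X3) = 0.40 × 1.69 × 1.39 = 0.9396
  σ(X1,X4) = 0.29 × 1.69 × 1.29 = 0.6322
  σ(X2,X3) = 0.39 × 1.42 × 1.39 = 0.7698
  σ(X2,X4) = 0.44 × 1.42 × 1.29 = 0.8060
  σ(X3,X4) = 0.29 × 1.39 × 1.29 = 0.5200
σ²_T = Σσ²ᵢ + 2·Σσ_ij = 8.4687 + 2 × 4.3155 = 17.0997
α = (4/3)·(1 − 8.4687/17.0997) = 0.673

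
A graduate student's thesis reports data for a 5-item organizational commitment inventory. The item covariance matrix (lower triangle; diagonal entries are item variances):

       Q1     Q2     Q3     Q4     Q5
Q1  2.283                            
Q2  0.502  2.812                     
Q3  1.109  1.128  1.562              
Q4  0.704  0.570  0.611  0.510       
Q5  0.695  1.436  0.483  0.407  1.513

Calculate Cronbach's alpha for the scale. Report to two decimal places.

Σσᵢ² = 2.283 + 2.812 + 1.562 + 0.510 + 1.513 = 8.680
Sum of off-diagonal covariances = 7.645
σ²_total = 8.680 + 2 × 7.645 = 23.970
α = (k/(k−1))·(1 − Σσᵢ²/σ²_total) = (5/4)·(1 − 8.680/23.970) = 0.80

α = 0.80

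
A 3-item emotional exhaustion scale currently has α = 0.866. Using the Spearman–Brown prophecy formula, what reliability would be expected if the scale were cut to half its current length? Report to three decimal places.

predicted reliability = 0.764

Length factor m = 1/2
α' = m·α / (1 − (1−m)·α)
   = 1/2 × 0.866 / (1 − (1 − 1/2) × 0.866)
   = 0.4330 / 0.5670 = 0.764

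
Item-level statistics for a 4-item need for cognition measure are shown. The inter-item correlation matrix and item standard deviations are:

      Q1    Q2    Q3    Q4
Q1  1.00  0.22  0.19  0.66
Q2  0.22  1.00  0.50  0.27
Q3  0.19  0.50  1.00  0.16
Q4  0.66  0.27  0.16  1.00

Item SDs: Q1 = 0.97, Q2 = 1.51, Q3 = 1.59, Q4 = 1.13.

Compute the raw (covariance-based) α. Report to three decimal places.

Σσ²ᵢ = 0.97² + 1.51² + 1.59² + 1.13² = 7.0260
Covariances σ_ij = r_ij · s_i · s_j:
  σ(Q1,Q2) = 0.22 × 0.97 × 1.51 = 0.3222
  σ(Q1,Q3) = 0.19 × 0.97 × 1.59 = 0.2930
  σ(Q1,Q4) = 0.66 × 0.97 × 1.13 = 0.7234
  σ(Q2,Q3) = 0.50 × 1.51 × 1.59 = 1.2005
  σ(Q2,Q4) = 0.27 × 1.51 × 1.13 = 0.4607
  σ(Q3,Q4) = 0.16 × 1.59 × 1.13 = 0.2875
σ²_T = Σσ²ᵢ + 2·Σσ_ij = 7.0260 + 2 × 3.2873 = 13.6006
α = (4/3)·(1 − 7.0260/13.6006) = 0.645

α = 0.645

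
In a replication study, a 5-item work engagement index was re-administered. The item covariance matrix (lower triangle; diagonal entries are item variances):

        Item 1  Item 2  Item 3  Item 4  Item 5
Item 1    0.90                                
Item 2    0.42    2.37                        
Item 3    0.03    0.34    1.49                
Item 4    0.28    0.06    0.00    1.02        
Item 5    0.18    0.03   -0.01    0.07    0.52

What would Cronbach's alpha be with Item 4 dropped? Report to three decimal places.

Remaining items: Item 1, Item 2, Item 3, Item 5 (k = 4).
Σσ²ᵢ = 0.90 + 2.37 + 1.49 + 0.52 = 5.28
total variance = 5.28 + 2 × 0.99 = 7.26
α (item deleted) = (4/3)·(1 − 5.28/7.26) = 0.364

α = 0.364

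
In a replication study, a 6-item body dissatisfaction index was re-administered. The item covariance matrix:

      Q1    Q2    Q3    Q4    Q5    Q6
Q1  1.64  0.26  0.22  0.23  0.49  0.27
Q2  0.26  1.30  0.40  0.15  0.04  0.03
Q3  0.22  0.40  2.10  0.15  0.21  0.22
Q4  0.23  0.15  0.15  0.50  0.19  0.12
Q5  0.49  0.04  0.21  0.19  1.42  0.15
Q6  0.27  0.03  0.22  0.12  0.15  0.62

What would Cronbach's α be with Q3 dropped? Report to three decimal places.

α = 0.517

Remaining items: Q1, Q2, Q4, Q5, Q6 (k = 5).
sum of item variances = 1.64 + 1.30 + 0.50 + 1.42 + 0.62 = 5.48
total variance = 5.48 + 2 × 1.93 = 9.34
α (item deleted) = (5/4)·(1 − 5.48/9.34) = 0.517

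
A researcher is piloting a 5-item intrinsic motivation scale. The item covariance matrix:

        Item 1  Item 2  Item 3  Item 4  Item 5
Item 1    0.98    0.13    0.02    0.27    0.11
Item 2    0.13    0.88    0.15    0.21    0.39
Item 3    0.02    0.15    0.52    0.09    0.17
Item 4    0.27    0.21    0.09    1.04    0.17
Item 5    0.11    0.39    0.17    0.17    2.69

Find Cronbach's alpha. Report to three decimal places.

Cronbach's alpha = 0.449

Σσᵢ² = 0.98 + 0.88 + 0.52 + 1.04 + 2.69 = 6.11
Σ_{i<j} σ_ij = 1.71
σ²_T = 6.11 + 2 × 1.71 = 9.53
α = (k/(k−1))·(1 − Σσᵢ²/σ²_T) = (5/4)·(1 − 6.11/9.53) = 0.449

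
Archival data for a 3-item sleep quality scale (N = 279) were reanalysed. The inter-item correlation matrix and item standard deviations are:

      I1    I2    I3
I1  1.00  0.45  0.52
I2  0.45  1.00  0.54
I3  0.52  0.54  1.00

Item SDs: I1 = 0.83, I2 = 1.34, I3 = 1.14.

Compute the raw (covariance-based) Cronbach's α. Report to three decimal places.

Σσ²ᵢ = 0.83² + 1.34² + 1.14² = 3.7841
Covariances σ_ij = r_ij · s_i · s_j:
  σ(I1,I2) = 0.45 × 0.83 × 1.34 = 0.5005
  σ(I1,I3) = 0.52 × 0.83 × 1.14 = 0.4920
  σ(I2,I3) = 0.54 × 1.34 × 1.14 = 0.8249
σ²_T = Σσ²ᵢ + 2·Σσ_ij = 3.7841 + 2 × 1.8174 = 7.4189
α = (3/2)·(1 − 3.7841/7.4189) = 0.735

Cronbach's α = 0.735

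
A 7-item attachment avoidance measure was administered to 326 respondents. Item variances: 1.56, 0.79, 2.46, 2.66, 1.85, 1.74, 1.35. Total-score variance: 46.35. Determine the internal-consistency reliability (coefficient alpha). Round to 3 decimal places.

Σσᵢ² = 1.56 + 0.79 + 2.46 + 2.66 + 1.85 + 1.74 + 1.35 = 12.41
α = (k/(k−1))·(1 − Σσᵢ²/σ²_total) = (7/6)·(1 − 12.41/46.35) = 0.854

α = 0.854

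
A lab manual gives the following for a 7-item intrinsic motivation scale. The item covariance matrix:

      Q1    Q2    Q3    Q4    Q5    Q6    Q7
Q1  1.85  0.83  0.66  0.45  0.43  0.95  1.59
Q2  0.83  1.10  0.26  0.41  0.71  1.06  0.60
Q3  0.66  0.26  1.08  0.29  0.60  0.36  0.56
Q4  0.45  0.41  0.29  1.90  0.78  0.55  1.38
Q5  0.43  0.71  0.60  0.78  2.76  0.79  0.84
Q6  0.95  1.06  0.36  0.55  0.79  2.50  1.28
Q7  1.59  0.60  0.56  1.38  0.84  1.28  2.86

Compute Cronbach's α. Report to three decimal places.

sum of item variances = 1.85 + 1.10 + 1.08 + 1.90 + 2.76 + 2.50 + 2.86 = 14.05
Σ_{i<j} σ_ij = 15.38
total variance = 14.05 + 2 × 15.38 = 44.81
α = (k/(k−1))·(1 − sum of item variances/total variance) = (7/6)·(1 − 14.05/44.81) = 0.801

Cronbach's α = 0.801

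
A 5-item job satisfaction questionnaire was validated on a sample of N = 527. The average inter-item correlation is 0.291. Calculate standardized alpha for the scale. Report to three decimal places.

Standardized α = k·r̄ / (1 + (k−1)·r̄) = 5 × 0.291 / (1 + 4 × 0.291)
  = 1.4550 / 2.1640 = 0.672

α = 0.672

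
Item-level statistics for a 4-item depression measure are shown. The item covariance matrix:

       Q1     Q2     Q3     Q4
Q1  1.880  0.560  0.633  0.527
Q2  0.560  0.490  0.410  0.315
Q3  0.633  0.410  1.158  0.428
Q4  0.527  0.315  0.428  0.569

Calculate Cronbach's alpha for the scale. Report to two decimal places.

α = 0.78

ΣVar(i) = 1.880 + 0.490 + 1.158 + 0.569 = 4.097
Σ_{i<j} σ_ij = 2.873
σ²_total = 4.097 + 2 × 2.873 = 9.843
α = (k/(k−1))·(1 − ΣVar(i)/σ²_total) = (4/3)·(1 − 4.097/9.843) = 0.78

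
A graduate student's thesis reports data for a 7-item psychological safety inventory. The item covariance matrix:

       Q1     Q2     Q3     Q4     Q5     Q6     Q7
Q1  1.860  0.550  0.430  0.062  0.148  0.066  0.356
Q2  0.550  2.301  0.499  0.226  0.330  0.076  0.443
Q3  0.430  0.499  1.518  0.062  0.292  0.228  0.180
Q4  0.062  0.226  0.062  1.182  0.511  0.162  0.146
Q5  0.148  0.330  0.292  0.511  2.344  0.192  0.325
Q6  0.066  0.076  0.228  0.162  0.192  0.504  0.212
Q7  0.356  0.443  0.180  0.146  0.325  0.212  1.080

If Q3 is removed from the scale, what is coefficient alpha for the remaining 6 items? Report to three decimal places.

α = 0.541

Remaining items: Q1, Q2, Q4, Q5, Q6, Q7 (k = 6).
ΣVar(i) = 1.860 + 2.301 + 1.182 + 2.344 + 0.504 + 1.080 = 9.271
σ²_T = 9.271 + 2 × 3.805 = 16.881
α (item deleted) = (6/5)·(1 − 9.271/16.881) = 0.541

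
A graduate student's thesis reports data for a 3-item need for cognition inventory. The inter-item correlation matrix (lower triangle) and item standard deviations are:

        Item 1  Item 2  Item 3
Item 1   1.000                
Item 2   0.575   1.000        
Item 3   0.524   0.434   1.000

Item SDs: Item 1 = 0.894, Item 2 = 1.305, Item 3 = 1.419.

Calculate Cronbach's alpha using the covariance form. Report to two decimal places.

α = 0.73

Σσ²ᵢ = 0.894² + 1.305² + 1.419² = 4.5158
Covariances σ_ij = r_ij · s_i · s_j:
  σ(Item 1,Item 2) = 0.575 × 0.894 × 1.305 = 0.6708
  σ(Item 1,Item 3) = 0.524 × 0.894 × 1.419 = 0.6647
  σ(Item 2,Item 3) = 0.434 × 1.305 × 1.419 = 0.8037
σ²_T = Σσ²ᵢ + 2·Σσ_ij = 4.5158 + 2 × 2.1392 = 8.7942
α = (3/2)·(1 − 4.5158/8.7942) = 0.73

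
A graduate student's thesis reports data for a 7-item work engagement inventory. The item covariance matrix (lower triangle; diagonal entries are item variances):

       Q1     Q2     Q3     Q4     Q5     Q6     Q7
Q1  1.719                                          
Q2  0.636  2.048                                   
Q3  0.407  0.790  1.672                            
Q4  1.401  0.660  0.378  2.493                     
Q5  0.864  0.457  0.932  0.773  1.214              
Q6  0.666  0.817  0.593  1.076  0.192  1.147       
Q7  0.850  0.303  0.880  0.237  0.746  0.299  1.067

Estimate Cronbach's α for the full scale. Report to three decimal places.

Cronbach's α = 0.829

Σσᵢ² = 1.719 + 2.048 + 1.672 + 2.493 + 1.214 + 1.147 + 1.067 = 11.360
Sum of the distinct covariances = 13.957
Var(T) = 11.360 + 2 × 13.957 = 39.274
α = (k/(k−1))·(1 − Σσᵢ²/Var(T)) = (7/6)·(1 − 11.360/39.274) = 0.829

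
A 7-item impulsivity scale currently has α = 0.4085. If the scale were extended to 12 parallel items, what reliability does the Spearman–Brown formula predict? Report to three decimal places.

Length factor m = 12/7 = 1.7143
α' = m·α / (1 + (m−1)·α)
   = 12/7 × 0.4085 / (1 + (12/7 − 1) × 0.4085)
   = 0.7003 / 1.2918 = 0.542

predicted reliability = 0.542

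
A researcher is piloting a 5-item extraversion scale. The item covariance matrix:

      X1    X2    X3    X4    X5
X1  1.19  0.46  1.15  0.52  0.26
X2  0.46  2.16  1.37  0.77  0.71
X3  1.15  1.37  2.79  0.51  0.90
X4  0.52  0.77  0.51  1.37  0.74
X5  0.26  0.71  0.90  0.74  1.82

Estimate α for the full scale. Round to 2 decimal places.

α = 0.77

Σσᵢ² = 1.19 + 2.16 + 2.79 + 1.37 + 1.82 = 9.33
Sum of the distinct covariances = 7.39
Var(T) = 9.33 + 2 × 7.39 = 24.11
α = (k/(k−1))·(1 − Σσᵢ²/Var(T)) = (5/4)·(1 − 9.33/24.11) = 0.77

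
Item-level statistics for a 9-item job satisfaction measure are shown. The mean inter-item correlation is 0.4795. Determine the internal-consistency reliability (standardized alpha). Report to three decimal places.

Standardized α = k·r̄ / (1 + (k−1)·r̄) = 9 × 0.4795 / (1 + 8 × 0.4795)
  = 4.3155 / 4.8360 = 0.892

standardized alpha = 0.892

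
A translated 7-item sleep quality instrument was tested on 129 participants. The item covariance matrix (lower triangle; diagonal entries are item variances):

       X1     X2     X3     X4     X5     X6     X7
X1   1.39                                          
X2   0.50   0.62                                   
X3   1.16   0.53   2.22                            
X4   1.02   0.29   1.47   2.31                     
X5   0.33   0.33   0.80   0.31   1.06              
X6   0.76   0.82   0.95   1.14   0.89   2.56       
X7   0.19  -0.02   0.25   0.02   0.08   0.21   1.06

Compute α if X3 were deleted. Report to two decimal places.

α = 0.73

Remaining items: X1, X2, X4, X5, X6, X7 (k = 6).
Σσ²ᵢ = 1.39 + 0.62 + 2.31 + 1.06 + 2.56 + 1.06 = 9.00
σ²_T = 9.00 + 2 × 6.87 = 22.74
α (item deleted) = (6/5)·(1 − 9.00/22.74) = 0.73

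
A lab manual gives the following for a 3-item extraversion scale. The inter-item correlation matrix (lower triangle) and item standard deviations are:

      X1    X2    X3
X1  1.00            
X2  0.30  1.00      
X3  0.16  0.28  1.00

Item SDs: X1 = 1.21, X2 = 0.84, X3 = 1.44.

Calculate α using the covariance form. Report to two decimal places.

α = 0.45

Σσ²ᵢ = 1.21² + 0.84² + 1.44² = 4.2433
Covariances σ_ij = r_ij · s_i · s_j:
  σ(X1,X2) = 0.30 × 1.21 × 0.84 = 0.3049
  σ(X1,X3) = 0.16 × 1.21 × 1.44 = 0.2788
  σ(X2,X3) = 0.28 × 0.84 × 1.44 = 0.3387
σ²_T = Σσ²ᵢ + 2·Σσ_ij = 4.2433 + 2 × 0.9224 = 6.0881
α = (3/2)·(1 − 4.2433/6.0881) = 0.45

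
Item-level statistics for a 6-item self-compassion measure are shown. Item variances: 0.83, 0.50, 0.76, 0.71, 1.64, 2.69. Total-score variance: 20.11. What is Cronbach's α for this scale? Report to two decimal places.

sum of item variances = 0.83 + 0.50 + 0.76 + 0.71 + 1.64 + 2.69 = 7.13
α = (k/(k−1))·(1 − sum of item variances/σ²_T) = (6/5)·(1 − 7.13/20.11) = 0.77

α = 0.77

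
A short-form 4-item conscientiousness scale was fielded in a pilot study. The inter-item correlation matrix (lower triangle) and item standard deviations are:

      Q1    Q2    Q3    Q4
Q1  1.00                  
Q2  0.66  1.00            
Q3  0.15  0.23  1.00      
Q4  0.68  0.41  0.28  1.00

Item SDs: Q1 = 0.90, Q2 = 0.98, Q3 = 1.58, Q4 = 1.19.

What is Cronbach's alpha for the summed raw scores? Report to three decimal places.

α = 0.672

Σσ²ᵢ = 0.90² + 0.98² + 1.58² + 1.19² = 5.6829
Covariances σ_ij = r_ij · s_i · s_j:
  σ(Q1,Q2) = 0.66 × 0.90 × 0.98 = 0.5821
  σ(Q1,Q3) = 0.15 × 0.90 × 1.58 = 0.2133
  σ(Q1,Q4) = 0.68 × 0.90 × 1.19 = 0.7283
  σ(Q2,Q3) = 0.23 × 0.98 × 1.58 = 0.3561
  σ(Q2,Q4) = 0.41 × 0.98 × 1.19 = 0.4781
  σ(Q3,Q4) = 0.28 × 1.58 × 1.19 = 0.5265
σ²_T = Σσ²ᵢ + 2·Σσ_ij = 5.6829 + 2 × 2.8844 = 11.4517
α = (4/3)·(1 − 5.6829/11.4517) = 0.672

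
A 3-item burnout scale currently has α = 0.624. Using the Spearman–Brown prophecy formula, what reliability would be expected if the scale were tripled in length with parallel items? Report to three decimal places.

Length factor m = 3
α' = m·α / (1 + (m−1)·α)
   = 3 × 0.624 / (1 + (3 − 1) × 0.624)
   = 1.8720 / 2.2480 = 0.833

predicted reliability = 0.833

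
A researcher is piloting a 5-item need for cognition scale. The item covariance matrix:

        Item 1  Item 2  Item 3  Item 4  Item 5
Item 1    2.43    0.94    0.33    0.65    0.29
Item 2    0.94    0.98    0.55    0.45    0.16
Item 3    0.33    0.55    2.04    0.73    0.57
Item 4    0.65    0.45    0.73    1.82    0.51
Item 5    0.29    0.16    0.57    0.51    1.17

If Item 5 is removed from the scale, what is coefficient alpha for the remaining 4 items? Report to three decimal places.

α = 0.668

Remaining items: Item 1, Item 2, Item 3, Item 4 (k = 4).
Σσ²ᵢ = 2.43 + 0.98 + 2.04 + 1.82 = 7.27
σ²_T = 7.27 + 2 × 3.65 = 14.57
α (item deleted) = (4/3)·(1 − 7.27/14.57) = 0.668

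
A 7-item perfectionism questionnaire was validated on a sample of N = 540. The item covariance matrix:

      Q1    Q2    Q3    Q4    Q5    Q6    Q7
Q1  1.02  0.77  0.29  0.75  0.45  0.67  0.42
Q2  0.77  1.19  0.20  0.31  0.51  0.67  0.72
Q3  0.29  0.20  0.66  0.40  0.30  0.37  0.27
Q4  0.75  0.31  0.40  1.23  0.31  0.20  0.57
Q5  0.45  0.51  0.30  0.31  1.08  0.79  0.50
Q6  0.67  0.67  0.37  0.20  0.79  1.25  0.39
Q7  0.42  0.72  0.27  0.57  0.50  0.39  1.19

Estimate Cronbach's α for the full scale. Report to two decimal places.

α = 0.84

Σσᵢ² = 1.02 + 1.19 + 0.66 + 1.23 + 1.08 + 1.25 + 1.19 = 7.62
Σ_{i<j} σ_ij = 9.86
total variance = 7.62 + 2 × 9.86 = 27.34
α = (k/(k−1))·(1 − Σσᵢ²/total variance) = (7/6)·(1 − 7.62/27.34) = 0.84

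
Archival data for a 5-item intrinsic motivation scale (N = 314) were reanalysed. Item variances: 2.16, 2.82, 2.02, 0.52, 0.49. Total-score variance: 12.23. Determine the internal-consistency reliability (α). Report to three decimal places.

Σσ²ᵢ = 2.16 + 2.82 + 2.02 + 0.52 + 0.49 = 8.01
α = (k/(k−1))·(1 − Σσ²ᵢ/Var(T)) = (5/4)·(1 − 8.01/12.23) = 0.431

α = 0.431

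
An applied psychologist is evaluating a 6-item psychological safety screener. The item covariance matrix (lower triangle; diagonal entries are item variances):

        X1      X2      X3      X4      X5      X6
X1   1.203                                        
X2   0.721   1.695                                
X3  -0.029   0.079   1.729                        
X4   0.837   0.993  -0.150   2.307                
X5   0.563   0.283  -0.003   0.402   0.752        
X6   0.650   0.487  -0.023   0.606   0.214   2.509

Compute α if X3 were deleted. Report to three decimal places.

α = 0.720

Remaining items: X1, X2, X4, X5, X6 (k = 5).
sum of item variances = 1.203 + 1.695 + 2.307 + 0.752 + 2.509 = 8.466
total variance = 8.466 + 2 × 5.756 = 19.978
α (item deleted) = (5/4)·(1 − 8.466/19.978) = 0.720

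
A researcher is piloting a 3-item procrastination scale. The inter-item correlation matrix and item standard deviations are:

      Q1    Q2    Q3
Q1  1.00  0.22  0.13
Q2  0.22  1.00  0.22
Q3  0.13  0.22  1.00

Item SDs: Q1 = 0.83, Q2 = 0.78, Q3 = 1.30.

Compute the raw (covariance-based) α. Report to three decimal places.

Σσ²ᵢ = 0.83² + 0.78² + 1.30² = 2.9873
Covariances σ_ij = r_ij · s_i · s_j:
  σ(Q1,Q2) = 0.22 × 0.83 × 0.78 = 0.1424
  σ(Q1,Q3) = 0.13 × 0.83 × 1.30 = 0.1403
  σ(Q2,Q3) = 0.22 × 0.78 × 1.30 = 0.2231
σ²_T = Σσ²ᵢ + 2·Σσ_ij = 2.9873 + 2 × 0.5058 = 3.9989
α = (3/2)·(1 − 2.9873/3.9989) = 0.379

α = 0.379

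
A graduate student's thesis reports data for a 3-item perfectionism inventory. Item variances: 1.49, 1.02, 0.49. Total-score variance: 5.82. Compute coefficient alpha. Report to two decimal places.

coefficient alpha = 0.73

ΣVar(i) = 1.49 + 1.02 + 0.49 = 3.00
α = (k/(k−1))·(1 − ΣVar(i)/Var(T)) = (3/2)·(1 − 3.00/5.82) = 0.73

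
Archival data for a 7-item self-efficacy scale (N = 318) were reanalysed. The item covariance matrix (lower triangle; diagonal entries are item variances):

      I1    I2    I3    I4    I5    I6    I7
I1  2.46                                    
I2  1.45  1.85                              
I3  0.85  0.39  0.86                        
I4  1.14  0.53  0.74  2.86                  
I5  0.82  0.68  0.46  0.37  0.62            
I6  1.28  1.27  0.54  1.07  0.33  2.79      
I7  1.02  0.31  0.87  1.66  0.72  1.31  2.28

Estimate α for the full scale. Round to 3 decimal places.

α = 0.842

sum of item variances = 2.46 + 1.85 + 0.86 + 2.86 + 0.62 + 2.79 + 2.28 = 13.72
Sum of off-diagonal covariances = 17.81
Var(T) = 13.72 + 2 × 17.81 = 49.34
α = (k/(k−1))·(1 − sum of item variances/Var(T)) = (7/6)·(1 − 13.72/49.34) = 0.842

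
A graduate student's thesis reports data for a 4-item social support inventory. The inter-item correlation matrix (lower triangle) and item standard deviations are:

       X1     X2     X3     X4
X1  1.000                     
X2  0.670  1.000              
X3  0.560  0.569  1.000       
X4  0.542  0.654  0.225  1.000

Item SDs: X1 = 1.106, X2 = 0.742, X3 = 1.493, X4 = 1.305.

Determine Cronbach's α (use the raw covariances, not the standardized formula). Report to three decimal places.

Σσ²ᵢ = 1.106² + 0.742² + 1.493² + 1.305² = 5.7059
Covariances σ_ij = r_ij · s_i · s_j:
  σ(X1,X2) = 0.670 × 1.106 × 0.742 = 0.5498
  σ(X1,X3) = 0.560 × 1.106 × 1.493 = 0.9247
  σ(X1,X4) = 0.542 × 1.106 × 1.305 = 0.7823
  σ(X2,X3) = 0.569 × 0.742 × 1.493 = 0.6303
  σ(X2,X4) = 0.654 × 0.742 × 1.305 = 0.6333
  σ(X3,X4) = 0.225 × 1.493 × 1.305 = 0.4384
σ²_T = Σσ²ᵢ + 2·Σσ_ij = 5.7059 + 2 × 3.9588 = 13.6235
α = (4/3)·(1 − 5.7059/13.6235) = 0.775

Cronbach's α = 0.775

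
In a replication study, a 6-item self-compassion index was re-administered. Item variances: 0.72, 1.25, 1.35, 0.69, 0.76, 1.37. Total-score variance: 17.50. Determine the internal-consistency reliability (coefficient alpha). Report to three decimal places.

Σσᵢ² = 0.72 + 1.25 + 1.35 + 0.69 + 0.76 + 1.37 = 6.14
α = (k/(k−1))·(1 − Σσᵢ²/σ²_T) = (6/5)·(1 − 6.14/17.50) = 0.779

coefficient alpha = 0.779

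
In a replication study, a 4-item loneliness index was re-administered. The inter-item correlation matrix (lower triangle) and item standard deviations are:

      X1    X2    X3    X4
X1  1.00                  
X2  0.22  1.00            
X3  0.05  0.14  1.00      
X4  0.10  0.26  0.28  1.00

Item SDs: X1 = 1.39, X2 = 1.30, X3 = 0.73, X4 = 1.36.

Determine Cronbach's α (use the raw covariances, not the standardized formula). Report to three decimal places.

Cronbach's α = 0.446

Σσ²ᵢ = 1.39² + 1.30² + 0.73² + 1.36² = 6.0046
Covariances σ_ij = r_ij · s_i · s_j:
  σ(X1,X2) = 0.22 × 1.39 × 1.30 = 0.3975
  σ(X1,X3) = 0.05 × 1.39 × 0.73 = 0.0507
  σ(X1,X4) = 0.10 × 1.39 × 1.36 = 0.1890
  σ(X2,X3) = 0.14 × 1.30 × 0.73 = 0.1329
  σ(X2,X4) = 0.26 × 1.30 × 1.36 = 0.4597
  σ(X3,X4) = 0.28 × 0.73 × 1.36 = 0.2780
σ²_T = Σσ²ᵢ + 2·Σσ_ij = 6.0046 + 2 × 1.5078 = 9.0202
α = (4/3)·(1 − 6.0046/9.0202) = 0.446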